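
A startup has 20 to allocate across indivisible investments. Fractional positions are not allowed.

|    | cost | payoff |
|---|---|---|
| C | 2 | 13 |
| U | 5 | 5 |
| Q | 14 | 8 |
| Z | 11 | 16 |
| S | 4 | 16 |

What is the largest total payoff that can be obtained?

45

This is an integer program with binary decision variables.
Take C, Z, and S: cost 2 + 11 + 4 = 17 ≤ 20, payoff 13 + 16 + 16 = 45.
No other feasible combination does better.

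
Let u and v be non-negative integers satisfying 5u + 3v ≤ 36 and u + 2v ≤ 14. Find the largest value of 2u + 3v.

23

The continuous relaxation peaks at (4.29, 4.86) with value 23.14; rounding to a feasible lattice point costs some objective.
(u,v)=(4,5): 5·4+3·5=35≤36, 1·4+2·5=14≤14, objective 23.
(u,v)=(3,5): 5·3+3·5=30≤36, 1·3+2·5=13≤14, objective 21.
(u,v)=(4,4): 5·4+3·4=32≤36, 1·4+2·4=12≤14, objective 20.
(u,v)=(5,3): 5·5+3·3=34≤36, 1·5+2·3=11≤14, objective 19.
The best lattice point is (4,5), giving 23.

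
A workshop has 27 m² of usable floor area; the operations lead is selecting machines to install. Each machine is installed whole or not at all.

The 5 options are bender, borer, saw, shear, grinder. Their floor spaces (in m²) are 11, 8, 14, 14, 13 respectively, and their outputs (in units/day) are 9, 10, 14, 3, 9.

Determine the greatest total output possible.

24

borer + saw: floor space 8 + 14 = 22 ≤ 27, output 10 + 14 = 24.
bender + saw: floor space 11 + 14 = 25 ≤ 27, output 9 + 14 = 23.
saw + grinder: floor space 14 + 13 = 27 ≤ 27, output 14 + 9 = 23.
Best is borer and saw with total output 24.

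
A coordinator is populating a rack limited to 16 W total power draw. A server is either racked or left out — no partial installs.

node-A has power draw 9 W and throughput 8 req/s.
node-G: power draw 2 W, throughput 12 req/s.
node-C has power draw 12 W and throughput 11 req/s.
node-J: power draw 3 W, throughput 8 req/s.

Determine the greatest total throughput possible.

Allowing fractional choices, the relaxed optimum would be about 30.1, but servers are indivisible.
node-G + node-C: power draw 2 + 12 = 14 ≤ 16, throughput 12 + 11 = 23.
node-G + node-J: power draw 2 + 3 = 5 ≤ 16, throughput 12 + 8 = 20.
node-A + node-G + node-J: power draw 9 + 2 + 3 = 14 ≤ 16, throughput 8 + 12 + 8 = 28.
Best is node-A, node-G, and node-J with total throughput 28.

28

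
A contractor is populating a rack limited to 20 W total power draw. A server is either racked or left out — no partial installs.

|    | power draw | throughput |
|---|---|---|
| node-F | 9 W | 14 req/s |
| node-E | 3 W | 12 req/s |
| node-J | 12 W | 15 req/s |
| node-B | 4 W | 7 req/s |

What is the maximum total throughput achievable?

This is an integer program with binary decision variables.
Allowing fractional choices, the relaxed optimum would be about 38.0, but servers are indivisible.
node-F + node-E + node-B: power draw 9 + 3 + 4 = 16 ≤ 20, throughput 14 + 12 + 7 = 33.
node-E + node-J: power draw 3 + 12 = 15 ≤ 20, throughput 12 + 15 = 27.
node-E + node-J + node-B: power draw 3 + 12 + 4 = 19 ≤ 20, throughput 12 + 15 + 7 = 34.
Best is node-E, node-J, and node-B with total throughput 34.

34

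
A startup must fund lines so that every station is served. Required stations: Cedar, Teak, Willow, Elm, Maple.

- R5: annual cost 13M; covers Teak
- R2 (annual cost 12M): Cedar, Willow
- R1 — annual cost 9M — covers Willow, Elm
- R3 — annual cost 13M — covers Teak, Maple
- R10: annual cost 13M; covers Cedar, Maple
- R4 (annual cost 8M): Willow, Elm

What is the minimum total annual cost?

Choose R2, R3, and R4: together they cover Cedar, Teak, Willow, Elm, Maple — every station.
Total annual cost: 12 + 13 + 8 = 33.
No cover costs less than 33.

33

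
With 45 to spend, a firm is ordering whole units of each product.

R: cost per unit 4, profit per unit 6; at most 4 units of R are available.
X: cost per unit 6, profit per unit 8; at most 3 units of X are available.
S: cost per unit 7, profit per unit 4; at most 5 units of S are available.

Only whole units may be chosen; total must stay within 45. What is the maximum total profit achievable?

52

R has the best ratio (6/4); taking only R gives at most 4×6 = 24 (stopped by the supply cap of 4).
Mixing does better — 4×R, 3×X, and 1×S: cost 41 ≤ 45, profit 4·6 + 3·8 + 1·4 = 52.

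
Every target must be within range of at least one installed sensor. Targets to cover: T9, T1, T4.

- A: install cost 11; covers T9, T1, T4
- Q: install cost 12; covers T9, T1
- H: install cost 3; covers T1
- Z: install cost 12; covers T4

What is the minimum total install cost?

This is a weighted set-cover instance.
A alone covers T9, T1, T4 — every target.
Total install cost: 11.

11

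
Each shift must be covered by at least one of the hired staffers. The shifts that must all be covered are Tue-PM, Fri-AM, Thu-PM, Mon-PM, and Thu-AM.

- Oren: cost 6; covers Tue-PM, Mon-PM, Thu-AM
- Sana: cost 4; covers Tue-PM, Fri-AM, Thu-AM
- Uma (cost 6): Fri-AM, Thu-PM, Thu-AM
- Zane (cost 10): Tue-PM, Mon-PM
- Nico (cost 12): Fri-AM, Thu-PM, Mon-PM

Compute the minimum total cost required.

12

Choose Oren and Uma: together they cover Tue-PM, Fri-AM, Thu-PM, Mon-PM, Thu-AM — every shift.
Total cost: 6 + 6 = 12.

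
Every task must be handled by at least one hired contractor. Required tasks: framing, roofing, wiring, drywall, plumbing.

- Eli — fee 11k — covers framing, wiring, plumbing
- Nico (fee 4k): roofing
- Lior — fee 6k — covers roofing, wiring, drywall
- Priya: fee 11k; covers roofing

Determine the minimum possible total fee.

17

This is a weighted set-cover instance.
Choose Eli and Lior: together they cover framing, roofing, wiring, drywall, plumbing — every task.
Total fee: 11 + 6 = 17.
No cover costs less than 17.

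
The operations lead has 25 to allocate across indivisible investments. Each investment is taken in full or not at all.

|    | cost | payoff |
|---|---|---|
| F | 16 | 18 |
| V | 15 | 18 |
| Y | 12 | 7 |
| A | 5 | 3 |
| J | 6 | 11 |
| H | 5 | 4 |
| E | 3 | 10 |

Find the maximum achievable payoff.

39

Allowing fractional choices, the relaxed optimum would be about 40.1, but investments are indivisible.
F + J + E: cost 16 + 6 + 3 = 25 ≤ 25, payoff 18 + 11 + 10 = 39.
V + J + E: cost 15 + 6 + 3 = 24 ≤ 25, payoff 18 + 11 + 10 = 39.
V + H + E: cost 15 + 5 + 3 = 23 ≤ 25, payoff 18 + 4 + 10 = 32.
The maximum payoff is 39; one optimal choice is V, J, and E.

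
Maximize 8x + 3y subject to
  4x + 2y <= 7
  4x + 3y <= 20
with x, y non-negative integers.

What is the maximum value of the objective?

Relaxing integrality, the LP optimum is 14.00 at (x,y) = (1.75, 0), which is not an integer point.
(x,y)=(1,1): 4·1+2·1=6≤7, 4·1+3·1=7≤20, objective 11.
(x,y)=(1,0): 4·1+2·0=4≤7, 4·1+3·0=4≤20, objective 8.
(x,y)=(0,2): 4·0+2·2=4≤7, 4·0+3·2=6≤20, objective 6.
The best lattice point is (1,1), giving 11.

11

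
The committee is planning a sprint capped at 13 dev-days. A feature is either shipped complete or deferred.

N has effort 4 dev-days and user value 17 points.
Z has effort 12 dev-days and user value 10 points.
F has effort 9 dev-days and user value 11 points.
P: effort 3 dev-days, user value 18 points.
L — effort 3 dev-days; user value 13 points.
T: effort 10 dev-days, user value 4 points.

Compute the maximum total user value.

Allowing fractional choices, the relaxed optimum would be about 51.7, but features are indivisible.
N + P: effort 4 + 3 = 7 ≤ 13, user value 17 + 18 = 35.
N + P + L: effort 4 + 3 + 3 = 10 ≤ 13, user value 17 + 18 + 13 = 48.
Best is N, P, and L with total user value 48.

48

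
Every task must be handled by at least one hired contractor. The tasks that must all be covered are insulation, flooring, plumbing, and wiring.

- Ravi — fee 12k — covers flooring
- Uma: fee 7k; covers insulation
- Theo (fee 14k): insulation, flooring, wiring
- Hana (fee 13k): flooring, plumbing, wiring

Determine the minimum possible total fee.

20

Choose Uma and Hana: together they cover insulation, flooring, plumbing, wiring — every task.
Total fee: 7 + 13 = 20.
No cover costs less than 20.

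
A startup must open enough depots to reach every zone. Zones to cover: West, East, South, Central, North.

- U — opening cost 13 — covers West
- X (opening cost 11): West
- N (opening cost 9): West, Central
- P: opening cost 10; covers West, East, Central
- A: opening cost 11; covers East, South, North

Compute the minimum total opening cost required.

20

The greedy cost-per-new-zone heuristic would pick P and A for 21, but a cheaper cover exists.
Choose N and A: together they cover West, East, South, Central, North — every zone.
Total opening cost: 9 + 11 = 20.
No cover costs less than 20.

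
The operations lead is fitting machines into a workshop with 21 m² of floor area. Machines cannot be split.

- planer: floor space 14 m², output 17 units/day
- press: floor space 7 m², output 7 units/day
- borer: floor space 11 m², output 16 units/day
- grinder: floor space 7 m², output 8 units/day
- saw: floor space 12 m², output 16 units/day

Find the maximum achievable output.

25

Allowing fractional choices, the relaxed optimum would be about 29.3, but machines are indivisible.
borer + grinder: floor space 11 + 7 = 18 ≤ 21, output 16 + 8 = 24.
grinder + saw: floor space 7 + 12 = 19 ≤ 21, output 8 + 16 = 24.
planer + grinder: floor space 14 + 7 = 21 ≤ 21, output 17 + 8 = 25.
Best is planer and grinder with total output 25.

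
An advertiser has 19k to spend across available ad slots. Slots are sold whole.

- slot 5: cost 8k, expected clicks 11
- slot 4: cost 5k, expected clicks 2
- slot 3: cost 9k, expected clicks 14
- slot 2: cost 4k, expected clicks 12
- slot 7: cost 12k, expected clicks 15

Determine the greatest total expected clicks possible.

Take slot 4, slot 3, and slot 2: cost 5 + 9 + 4 = 18 ≤ 19, expected clicks 2 + 14 + 12 = 28.
No other feasible combination does better.

28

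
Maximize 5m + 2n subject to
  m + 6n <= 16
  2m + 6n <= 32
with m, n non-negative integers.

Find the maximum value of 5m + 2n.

(m,n)=(16,0): 1·16+6·0=16≤16, 2·16+6·0=32≤32, objective 80.
(m,n)=(15,0): 1·15+6·0=15≤16, 2·15+6·0=30≤32, objective 75.
The best lattice point is (16,0), giving 80.

80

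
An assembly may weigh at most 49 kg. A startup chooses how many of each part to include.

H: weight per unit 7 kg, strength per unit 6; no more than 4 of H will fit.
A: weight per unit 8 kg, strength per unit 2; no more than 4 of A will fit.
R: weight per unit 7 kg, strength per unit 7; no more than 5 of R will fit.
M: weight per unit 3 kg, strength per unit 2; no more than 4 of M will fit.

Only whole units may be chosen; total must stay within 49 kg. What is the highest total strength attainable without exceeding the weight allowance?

47

3×H and 4×R: weight 49 ≤ 49, strength 3·6 + 4·7 = 46.
2×H and 5×R: weight 49 ≤ 49, strength 2·6 + 5·7 = 47.
Best is 47.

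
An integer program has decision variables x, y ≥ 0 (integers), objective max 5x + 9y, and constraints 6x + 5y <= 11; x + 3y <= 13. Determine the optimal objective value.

(x,y)=(0,2): 6·0+5·2=10≤11, 1·0+3·2=6≤13, objective 18.
(x,y)=(1,1): 6·1+5·1=11≤11, 1·1+3·1=4≤13, objective 14.
(x,y)=(0,1): 6·0+5·1=5≤11, 1·0+3·1=3≤13, objective 9.
Maximum is 18 at (x,y)=(0,2).

18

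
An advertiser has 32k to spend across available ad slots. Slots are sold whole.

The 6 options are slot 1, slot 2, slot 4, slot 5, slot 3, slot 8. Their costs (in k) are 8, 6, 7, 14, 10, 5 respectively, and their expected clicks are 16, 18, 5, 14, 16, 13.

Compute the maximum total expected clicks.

63

slot 1 + slot 2 + slot 3 + slot 8: cost 8 + 6 + 10 + 5 = 29 ≤ 32, expected clicks 16 + 18 + 16 + 13 = 63.
slot 1 + slot 2 + slot 4 + slot 8: cost 8 + 6 + 7 + 5 = 26 ≤ 32, expected clicks 16 + 18 + 5 + 13 = 52.
slot 1 + slot 2 + slot 4 + slot 3: cost 8 + 6 + 7 + 10 = 31 ≤ 32, expected clicks 16 + 18 + 5 + 16 = 55.
Best is slot 1, slot 2, slot 3, and slot 8 with total expected clicks 63.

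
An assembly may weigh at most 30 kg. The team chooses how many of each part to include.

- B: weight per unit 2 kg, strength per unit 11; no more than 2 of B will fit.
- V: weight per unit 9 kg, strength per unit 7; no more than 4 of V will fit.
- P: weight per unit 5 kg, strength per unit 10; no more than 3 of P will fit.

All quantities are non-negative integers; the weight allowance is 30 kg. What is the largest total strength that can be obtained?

B has the best ratio (11/2); taking only B gives at most 2×11 = 22 (stopped by the supply cap of 2).
Mixing does better — 2×B, 1×V, and 3×P: weight 28 ≤ 30, strength 2·11 + 1·7 + 3·10 = 59.

59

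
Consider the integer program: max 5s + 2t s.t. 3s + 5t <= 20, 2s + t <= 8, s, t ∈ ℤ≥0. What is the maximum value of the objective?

20

(s,t)=(4,0) is feasible, giving 20.
(s,t)=(3,1) is feasible, giving 17.
(s,t)=(3,0) is feasible, giving 15.
No feasible integer point exceeds 20.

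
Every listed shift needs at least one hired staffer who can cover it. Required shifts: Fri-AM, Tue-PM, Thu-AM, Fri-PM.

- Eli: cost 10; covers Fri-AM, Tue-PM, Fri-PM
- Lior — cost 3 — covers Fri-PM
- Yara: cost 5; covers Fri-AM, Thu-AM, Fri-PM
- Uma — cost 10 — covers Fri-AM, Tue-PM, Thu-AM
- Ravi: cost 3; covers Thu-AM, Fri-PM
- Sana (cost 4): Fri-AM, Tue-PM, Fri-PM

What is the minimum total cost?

7

Choose Ravi and Sana: together they cover Fri-AM, Tue-PM, Thu-AM, Fri-PM — every shift.
Total cost: 3 + 4 = 7.
No cover costs less than 7.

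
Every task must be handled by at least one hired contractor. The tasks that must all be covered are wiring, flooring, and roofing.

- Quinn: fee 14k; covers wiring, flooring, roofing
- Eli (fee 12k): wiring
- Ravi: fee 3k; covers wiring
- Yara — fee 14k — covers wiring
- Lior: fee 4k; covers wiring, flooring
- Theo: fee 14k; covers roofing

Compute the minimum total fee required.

Quinn alone covers wiring, flooring, roofing — every task.
Total fee: 14.

14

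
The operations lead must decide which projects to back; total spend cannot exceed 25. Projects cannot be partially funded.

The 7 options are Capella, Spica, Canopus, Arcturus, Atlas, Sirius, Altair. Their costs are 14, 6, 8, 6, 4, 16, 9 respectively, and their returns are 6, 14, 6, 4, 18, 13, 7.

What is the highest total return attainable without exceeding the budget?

Spica + Arcturus + Atlas + Altair: cost 6 + 6 + 4 + 9 = 25 ≤ 25, return 14 + 4 + 18 + 7 = 43.
Spica + Atlas + Altair: cost 6 + 4 + 9 = 19 ≤ 25, return 14 + 18 + 7 = 39.
Spica + Canopus + Arcturus + Atlas: cost 6 + 8 + 6 + 4 = 24 ≤ 25, return 14 + 6 + 4 + 18 = 42.
Best is Spica, Arcturus, Atlas, and Altair with total return 43.

43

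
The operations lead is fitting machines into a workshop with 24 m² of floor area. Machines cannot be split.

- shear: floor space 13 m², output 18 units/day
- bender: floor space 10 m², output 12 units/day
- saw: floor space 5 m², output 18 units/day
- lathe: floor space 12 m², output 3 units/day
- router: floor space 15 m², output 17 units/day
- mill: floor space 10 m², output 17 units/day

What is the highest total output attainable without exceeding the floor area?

36

Allowing fractional choices, the relaxed optimum would be about 47.5, but machines are indivisible.
saw + mill: floor space 5 + 10 = 15 ≤ 24, output 18 + 17 = 35.
shear + saw: floor space 13 + 5 = 18 ≤ 24, output 18 + 18 = 36.
saw + router: floor space 5 + 15 = 20 ≤ 24, output 18 + 17 = 35.
Best is shear and saw with total output 36.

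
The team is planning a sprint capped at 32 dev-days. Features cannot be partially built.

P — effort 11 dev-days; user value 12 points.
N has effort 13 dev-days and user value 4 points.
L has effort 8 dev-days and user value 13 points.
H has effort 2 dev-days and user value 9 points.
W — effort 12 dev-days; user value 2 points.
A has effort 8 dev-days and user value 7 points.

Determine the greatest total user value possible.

41

Take P, L, H, and A: effort 11 + 8 + 2 + 8 = 29 ≤ 32, user value 12 + 13 + 9 + 7 = 41.
No other feasible combination does better.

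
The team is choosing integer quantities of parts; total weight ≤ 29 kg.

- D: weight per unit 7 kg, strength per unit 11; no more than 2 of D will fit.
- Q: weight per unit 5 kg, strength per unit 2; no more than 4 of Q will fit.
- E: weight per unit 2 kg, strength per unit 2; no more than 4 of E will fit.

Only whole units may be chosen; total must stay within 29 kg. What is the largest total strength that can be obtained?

32

D has the best ratio (11/7); taking only D gives at most 2×11 = 22 (stopped by the supply cap of 2).
Mixing does better — 2×D, 1×Q, and 4×E: weight 27 ≤ 29, strength 2·11 + 1·2 + 4·2 = 32.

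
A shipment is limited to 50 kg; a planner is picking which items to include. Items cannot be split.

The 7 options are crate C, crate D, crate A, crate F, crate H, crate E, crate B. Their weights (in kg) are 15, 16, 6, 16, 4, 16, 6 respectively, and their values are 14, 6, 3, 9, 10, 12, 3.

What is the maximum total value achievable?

42

This is a 0-1 knapsack instance.
crate C + crate A + crate H + crate E + crate B: weight 15 + 6 + 4 + 16 + 6 = 47 ≤ 50, value 14 + 3 + 10 + 12 + 3 = 42.
crate C + crate A + crate H + crate E: weight 15 + 6 + 4 + 16 = 41 ≤ 50, value 14 + 3 + 10 + 12 = 39.
Best is crate C, crate A, crate H, crate E, and crate B with total value 42.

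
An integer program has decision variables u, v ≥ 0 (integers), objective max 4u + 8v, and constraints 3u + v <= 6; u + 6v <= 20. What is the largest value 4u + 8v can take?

28

The continuous relaxation peaks at (0.941, 3.18) with value 29.18; rounding to a feasible lattice point costs some objective.
(u,v)=(1,3): 3·1+1·3=6≤6, 1·1+6·3=19≤20, objective 28.
(u,v)=(0,3): 3·0+1·3=3≤6, 1·0+6·3=18≤20, objective 24.
(u,v)=(1,2): 3·1+1·2=5≤6, 1·1+6·2=13≤20, objective 20.
(u,v)=(0,2): 3·0+1·2=2≤6, 1·0+6·2=12≤20, objective 16.
Maximum is 28 at (u,v)=(1,3).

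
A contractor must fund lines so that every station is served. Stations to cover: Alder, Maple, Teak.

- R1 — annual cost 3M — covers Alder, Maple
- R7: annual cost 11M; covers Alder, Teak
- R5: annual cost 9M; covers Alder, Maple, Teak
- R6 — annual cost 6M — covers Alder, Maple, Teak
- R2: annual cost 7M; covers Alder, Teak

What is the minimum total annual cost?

This is a weighted set-cover instance.
The greedy cost-per-new-station heuristic would pick R1 and R6 for 9, but a cheaper cover exists.
R6 alone covers Alder, Maple, Teak — every station.
Total annual cost: 6.
No cover costs less than 6.

6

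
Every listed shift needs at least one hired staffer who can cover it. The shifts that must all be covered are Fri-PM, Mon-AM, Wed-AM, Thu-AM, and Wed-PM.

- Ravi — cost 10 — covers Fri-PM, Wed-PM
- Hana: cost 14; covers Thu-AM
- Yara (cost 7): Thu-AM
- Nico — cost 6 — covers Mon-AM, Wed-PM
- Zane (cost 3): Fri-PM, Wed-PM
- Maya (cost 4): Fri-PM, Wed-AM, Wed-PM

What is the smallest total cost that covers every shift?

17

Choose Yara, Nico, and Maya: together they cover Fri-PM, Mon-AM, Wed-AM, Thu-AM, Wed-PM — every shift.
Total cost: 7 + 6 + 4 = 17.
No cover costs less than 17.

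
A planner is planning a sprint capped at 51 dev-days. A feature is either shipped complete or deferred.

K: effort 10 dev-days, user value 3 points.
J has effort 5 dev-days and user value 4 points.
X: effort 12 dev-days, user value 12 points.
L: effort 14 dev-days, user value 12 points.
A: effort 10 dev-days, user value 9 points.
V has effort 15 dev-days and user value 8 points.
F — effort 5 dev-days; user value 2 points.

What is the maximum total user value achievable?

41

Allowing fractional choices, the relaxed optimum would be about 42.3, but features are indivisible.
K + J + X + L + A: effort 10 + 5 + 12 + 14 + 10 = 51 ≤ 51, user value 3 + 4 + 12 + 12 + 9 = 40.
J + X + L + A + F: effort 5 + 12 + 14 + 10 + 5 = 46 ≤ 51, user value 4 + 12 + 12 + 9 + 2 = 39.
X + L + A + V: effort 12 + 14 + 10 + 15 = 51 ≤ 51, user value 12 + 12 + 9 + 8 = 41.
Best is X, L, A, and V with total user value 41.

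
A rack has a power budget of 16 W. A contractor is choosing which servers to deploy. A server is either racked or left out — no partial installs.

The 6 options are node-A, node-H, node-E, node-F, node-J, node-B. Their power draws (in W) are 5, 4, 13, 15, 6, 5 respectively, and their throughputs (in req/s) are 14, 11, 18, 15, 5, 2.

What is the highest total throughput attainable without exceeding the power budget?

This is a 0-1 knapsack instance.
Take node-A, node-H, and node-J: power draw 5 + 4 + 6 = 15 ≤ 16, throughput 14 + 11 + 5 = 30.
No other feasible combination does better.

30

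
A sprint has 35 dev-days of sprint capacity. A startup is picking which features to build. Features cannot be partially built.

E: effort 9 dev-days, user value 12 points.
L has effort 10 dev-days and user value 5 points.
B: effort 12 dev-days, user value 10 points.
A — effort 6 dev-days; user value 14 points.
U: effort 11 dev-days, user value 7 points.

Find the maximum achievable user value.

This is an integer program with binary decision variables.
Allowing fractional choices, the relaxed optimum would be about 41.1, but features are indivisible.
E + B + A: effort 9 + 12 + 6 = 27 ≤ 35, user value 12 + 10 + 14 = 36.
E + A + U: effort 9 + 6 + 11 = 26 ≤ 35, user value 12 + 14 + 7 = 33.
E + L + A: effort 9 + 10 + 6 = 25 ≤ 35, user value 12 + 5 + 14 = 31.
Best is E, B, and A with total user value 36.

36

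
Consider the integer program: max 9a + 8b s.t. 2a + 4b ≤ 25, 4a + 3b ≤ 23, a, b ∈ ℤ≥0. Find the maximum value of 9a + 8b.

(a,b)=(2,5): 2·2+4·5=24≤25, 4·2+3·5=23≤23, objective 58.
(a,b)=(2,4): 2·2+4·4=20≤25, 4·2+3·4=20≤23, objective 50.
No feasible integer point exceeds 58.

58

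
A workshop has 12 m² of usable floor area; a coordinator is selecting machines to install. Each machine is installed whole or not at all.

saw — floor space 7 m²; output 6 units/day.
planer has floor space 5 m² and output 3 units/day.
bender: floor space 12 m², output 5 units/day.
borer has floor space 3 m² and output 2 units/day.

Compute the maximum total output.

9

saw + planer: floor space 7 + 5 = 12 ≤ 12, output 6 + 3 = 9.
saw + borer: floor space 7 + 3 = 10 ≤ 12, output 6 + 2 = 8.
Best is saw and planer with total output 9.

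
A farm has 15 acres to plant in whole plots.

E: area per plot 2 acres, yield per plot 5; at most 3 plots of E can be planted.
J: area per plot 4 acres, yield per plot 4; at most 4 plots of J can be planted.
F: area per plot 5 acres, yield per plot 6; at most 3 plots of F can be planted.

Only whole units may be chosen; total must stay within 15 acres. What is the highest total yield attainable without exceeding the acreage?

This is a bounded integer knapsack.
Take 3×E, 1×J, and 1×F: area 15 ≤ 15, yield 3·5 + 1·4 + 1·6 = 25.
E has the best ratio (5/2) and is taken to its limit of 3; remaining capacity is filled optimally with the others.

25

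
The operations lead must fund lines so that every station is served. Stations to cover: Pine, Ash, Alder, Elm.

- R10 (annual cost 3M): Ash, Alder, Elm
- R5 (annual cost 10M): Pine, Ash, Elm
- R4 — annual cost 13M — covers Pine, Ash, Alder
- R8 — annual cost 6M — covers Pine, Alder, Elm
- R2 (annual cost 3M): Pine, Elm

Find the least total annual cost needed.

6

Choose R10 and R2: together they cover Pine, Ash, Alder, Elm — every station.
Total annual cost: 3 + 3 = 6.
No cover costs less than 6.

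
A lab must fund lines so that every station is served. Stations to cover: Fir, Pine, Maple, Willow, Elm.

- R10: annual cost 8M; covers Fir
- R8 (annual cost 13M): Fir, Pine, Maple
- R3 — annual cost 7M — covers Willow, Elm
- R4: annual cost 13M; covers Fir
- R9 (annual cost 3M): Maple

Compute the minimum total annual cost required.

20

This is a weighted set-cover instance.
The greedy cost-per-new-station heuristic would pick R9, R3, and R8 for 23, but a cheaper cover exists.
Choose R8 and R3: together they cover Fir, Pine, Maple, Willow, Elm — every station.
Total annual cost: 13 + 7 = 20.
No cover costs less than 20.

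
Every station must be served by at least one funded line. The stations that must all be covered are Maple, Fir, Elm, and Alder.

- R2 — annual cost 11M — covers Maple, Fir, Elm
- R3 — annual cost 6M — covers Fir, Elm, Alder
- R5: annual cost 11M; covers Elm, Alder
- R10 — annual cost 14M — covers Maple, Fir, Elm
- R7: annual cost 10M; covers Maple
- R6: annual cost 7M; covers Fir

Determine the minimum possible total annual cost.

Choose R3 and R7: together they cover Maple, Fir, Elm, Alder — every station.
Total annual cost: 6 + 10 = 16.
No cover costs less than 16.

16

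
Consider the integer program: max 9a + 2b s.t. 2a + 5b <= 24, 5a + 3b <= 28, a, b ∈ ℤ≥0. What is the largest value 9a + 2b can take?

47

The continuous relaxation peaks at (5.6, 0) with value 50.40; rounding to a feasible lattice point costs some objective.
(a,b)=(5,1): 2·5+5·1=15≤24, 5·5+3·1=28≤28, objective 47.
(a,b)=(5,0): 2·5+5·0=10≤24, 5·5+3·0=25≤28, objective 45.
(a,b)=(4,2): 2·4+5·2=18≤24, 5·4+3·2=26≤28, objective 40.
(a,b)=(4,1): 2·4+5·1=13≤24, 5·4+3·1=23≤28, objective 38.
No feasible integer point exceeds 47.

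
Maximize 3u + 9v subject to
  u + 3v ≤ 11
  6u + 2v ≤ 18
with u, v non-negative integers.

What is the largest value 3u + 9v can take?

33

(u,v)=(2,3): 1·2+3·3=11≤11, 6·2+2·3=18≤18, objective 33.
(u,v)=(1,3): 1·1+3·3=10≤11, 6·1+2·3=12≤18, objective 30.
The best lattice point is (2,3), giving 33.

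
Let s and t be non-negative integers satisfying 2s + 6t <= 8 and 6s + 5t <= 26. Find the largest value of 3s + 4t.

12

(s,t)=(4,0): 2·4+6·0=8≤8, 6·4+5·0=24≤26, objective 12.
(s,t)=(3,0): 2·3+6·0=6≤8, 6·3+5·0=18≤26, objective 9.
Maximum is 12 at (s,t)=(4,0).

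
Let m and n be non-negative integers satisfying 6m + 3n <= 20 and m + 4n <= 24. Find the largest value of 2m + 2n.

12

Relaxing integrality, the LP optimum is 12.57 at (m,n) = (0.381, 5.9), which is not an integer point.
(m,n)=(0,6): 6·0+3·6=18≤20, 1·0+4·6=24≤24, objective 12.
(m,n)=(1,4): 6·1+3·4=18≤20, 1·1+4·4=17≤24, objective 10.
(m,n)=(0,5): 6·0+3·5=15≤20, 1·0+4·5=20≤24, objective 10.
The best lattice point is (0,6), giving 12.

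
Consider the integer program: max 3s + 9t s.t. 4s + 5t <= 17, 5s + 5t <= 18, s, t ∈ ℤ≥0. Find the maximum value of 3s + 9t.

The continuous relaxation peaks at (0, 3.4) with value 30.60; rounding to a feasible lattice point costs some objective.
(s,t)=(0,3) is feasible, giving 27.
(s,t)=(1,2) is feasible, giving 21.
(s,t)=(0,2) is feasible, giving 18.
The best lattice point is (0,3), giving 27.

27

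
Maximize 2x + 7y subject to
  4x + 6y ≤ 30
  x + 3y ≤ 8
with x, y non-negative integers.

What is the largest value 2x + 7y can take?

(x,y)=(2,2) is feasible, giving 18.
(x,y)=(1,2) is feasible, giving 16.
The best lattice point is (2,2), giving 18.

18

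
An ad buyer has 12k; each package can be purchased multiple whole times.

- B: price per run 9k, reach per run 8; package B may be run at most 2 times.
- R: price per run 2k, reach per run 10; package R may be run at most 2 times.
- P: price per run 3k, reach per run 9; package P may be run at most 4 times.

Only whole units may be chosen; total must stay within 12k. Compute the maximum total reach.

R has the best ratio (10/2); taking only R gives at most 2×10 = 20 (stopped by the supply cap of 2).
Mixing does better — 2×R and 2×P: price 10 ≤ 12, reach 2·10 + 2·9 = 38.

38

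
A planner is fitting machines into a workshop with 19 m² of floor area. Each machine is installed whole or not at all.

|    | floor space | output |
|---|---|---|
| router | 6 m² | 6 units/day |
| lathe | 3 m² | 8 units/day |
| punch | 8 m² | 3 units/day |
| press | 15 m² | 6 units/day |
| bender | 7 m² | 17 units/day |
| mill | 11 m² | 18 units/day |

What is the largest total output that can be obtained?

35

This is a 0-1 knapsack instance.
bender + mill: floor space 7 + 11 = 18 ≤ 19, output 17 + 18 = 35.
router + lathe + bender: floor space 6 + 3 + 7 = 16 ≤ 19, output 6 + 8 + 17 = 31.
lathe + punch + bender: floor space 3 + 8 + 7 = 18 ≤ 19, output 8 + 3 + 17 = 28.
Best is bender and mill with total output 35.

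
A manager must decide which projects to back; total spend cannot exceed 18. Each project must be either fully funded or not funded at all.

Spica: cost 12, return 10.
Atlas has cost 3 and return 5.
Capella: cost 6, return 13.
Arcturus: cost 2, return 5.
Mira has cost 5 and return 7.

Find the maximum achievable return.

30

Take Atlas, Capella, Arcturus, and Mira: cost 3 + 6 + 2 + 5 = 16 ≤ 18, return 5 + 13 + 5 + 7 = 30.
No other feasible combination does better.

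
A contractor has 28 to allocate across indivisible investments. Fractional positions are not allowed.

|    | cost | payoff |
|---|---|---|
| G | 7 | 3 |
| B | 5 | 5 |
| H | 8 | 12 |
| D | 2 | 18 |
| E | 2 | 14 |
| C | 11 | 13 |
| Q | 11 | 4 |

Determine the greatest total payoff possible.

62

H + D + E + C: cost 8 + 2 + 2 + 11 = 23 ≤ 28, payoff 12 + 18 + 14 + 13 = 57.
G + B + D + E + C: cost 7 + 5 + 2 + 2 + 11 = 27 ≤ 28, payoff 3 + 5 + 18 + 14 + 13 = 53.
B + H + D + E + C: cost 5 + 8 + 2 + 2 + 11 = 28 ≤ 28, payoff 5 + 12 + 18 + 14 + 13 = 62.
Best is B, H, D, E, and C with total payoff 62.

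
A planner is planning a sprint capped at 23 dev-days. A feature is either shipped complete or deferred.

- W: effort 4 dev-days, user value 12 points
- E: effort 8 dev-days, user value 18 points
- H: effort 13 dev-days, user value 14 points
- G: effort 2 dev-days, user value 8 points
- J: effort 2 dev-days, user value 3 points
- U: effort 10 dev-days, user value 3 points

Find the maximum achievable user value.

41

Allowing fractional choices, the relaxed optimum would be about 48.5, but features are indivisible.
W + E + G + J: effort 4 + 8 + 2 + 2 = 16 ≤ 23, user value 12 + 18 + 8 + 3 = 41.
E + H + G: effort 8 + 13 + 2 = 23 ≤ 23, user value 18 + 14 + 8 = 40.
Best is W, E, G, and J with total user value 41.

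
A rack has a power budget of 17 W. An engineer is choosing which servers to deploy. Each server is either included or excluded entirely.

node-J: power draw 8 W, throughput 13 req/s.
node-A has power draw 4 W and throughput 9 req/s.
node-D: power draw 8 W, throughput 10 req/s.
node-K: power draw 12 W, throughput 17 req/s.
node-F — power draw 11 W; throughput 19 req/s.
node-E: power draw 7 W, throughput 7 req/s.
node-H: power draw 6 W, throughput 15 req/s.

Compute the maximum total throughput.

34

node-A + node-E + node-H: power draw 4 + 7 + 6 = 17 ≤ 17, throughput 9 + 7 + 15 = 31.
node-F + node-H: power draw 11 + 6 = 17 ≤ 17, throughput 19 + 15 = 34.
Best is node-F and node-H with total throughput 34.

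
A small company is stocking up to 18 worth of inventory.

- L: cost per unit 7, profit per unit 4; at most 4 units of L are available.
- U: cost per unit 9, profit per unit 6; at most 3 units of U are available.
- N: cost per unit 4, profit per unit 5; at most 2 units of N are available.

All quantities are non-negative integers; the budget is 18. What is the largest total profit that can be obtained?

This is a bounded integer knapsack.
1×U and 2×N: cost 17 ≤ 18, profit 1·6 + 2·5 = 16.
1×L and 2×N: cost 15 ≤ 18, profit 1·4 + 2·5 = 14.
Best is 16.

16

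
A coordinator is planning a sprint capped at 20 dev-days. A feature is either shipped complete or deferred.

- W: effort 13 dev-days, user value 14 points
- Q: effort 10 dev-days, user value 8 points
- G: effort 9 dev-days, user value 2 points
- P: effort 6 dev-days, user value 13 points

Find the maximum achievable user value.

27

This is an integer program with binary decision variables.
Take W and P: effort 13 + 6 = 19 ≤ 20, user value 14 + 13 = 27.
No other feasible combination does better.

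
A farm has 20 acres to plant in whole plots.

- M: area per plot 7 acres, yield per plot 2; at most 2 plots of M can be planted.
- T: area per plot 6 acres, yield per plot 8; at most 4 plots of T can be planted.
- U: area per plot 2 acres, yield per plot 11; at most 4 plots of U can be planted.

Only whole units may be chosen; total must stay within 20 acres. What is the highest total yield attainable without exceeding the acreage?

60

1×T and 4×U: area 14 ≤ 20, yield 1·8 + 4·11 = 52.
2×T and 4×U: area 20 ≤ 20, yield 2·8 + 4·11 = 60.
Best is 60.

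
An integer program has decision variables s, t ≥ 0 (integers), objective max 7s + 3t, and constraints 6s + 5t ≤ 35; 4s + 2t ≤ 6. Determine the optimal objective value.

Relaxing integrality, the LP optimum is 10.50 at (s,t) = (1.5, 0), which is not an integer point.
(s,t)=(1,1): 6·1+5·1=11≤35, 4·1+2·1=6≤6, objective 10.
(s,t)=(1,0): 6·1+5·0=6≤35, 4·1+2·0=4≤6, objective 7.
(s,t)=(0,2): 6·0+5·2=10≤35, 4·0+2·2=4≤6, objective 6.
No feasible integer point exceeds 10.

10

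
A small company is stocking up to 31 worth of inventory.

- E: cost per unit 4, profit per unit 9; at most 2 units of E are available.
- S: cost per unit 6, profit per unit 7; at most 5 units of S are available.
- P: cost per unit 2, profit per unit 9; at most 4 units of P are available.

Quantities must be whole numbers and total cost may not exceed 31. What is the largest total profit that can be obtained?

68

This is a bounded integer knapsack.
1×E, 3×S, and 4×P: cost 30 ≤ 31, profit 1·9 + 3·7 + 4·9 = 66.
2×E, 2×S, and 4×P: cost 28 ≤ 31, profit 2·9 + 2·7 + 4·9 = 68.
Best is 68.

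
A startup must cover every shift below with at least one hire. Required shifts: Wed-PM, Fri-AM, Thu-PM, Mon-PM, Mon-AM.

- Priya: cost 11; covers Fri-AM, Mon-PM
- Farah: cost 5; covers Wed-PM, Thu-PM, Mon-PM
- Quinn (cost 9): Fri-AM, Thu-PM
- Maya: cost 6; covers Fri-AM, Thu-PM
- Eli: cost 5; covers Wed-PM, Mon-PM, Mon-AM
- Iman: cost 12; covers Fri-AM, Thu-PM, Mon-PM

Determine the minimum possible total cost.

The greedy cost-per-new-shift heuristic would pick Farah, Eli, and Maya for 16, but a cheaper cover exists.
Choose Maya and Eli: together they cover Wed-PM, Fri-AM, Thu-PM, Mon-PM, Mon-AM — every shift.
Total cost: 6 + 5 = 11.
No cover costs less than 11.

11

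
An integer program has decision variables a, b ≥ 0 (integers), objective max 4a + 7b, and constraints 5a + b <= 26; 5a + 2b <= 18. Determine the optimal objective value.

(a,b)=(0,9): 5·0+1·9=9≤26, 5·0+2·9=18≤18, objective 63.
(a,b)=(0,8): 5·0+1·8=8≤26, 5·0+2·8=16≤18, objective 56.
The best lattice point is (0,9), giving 63.

63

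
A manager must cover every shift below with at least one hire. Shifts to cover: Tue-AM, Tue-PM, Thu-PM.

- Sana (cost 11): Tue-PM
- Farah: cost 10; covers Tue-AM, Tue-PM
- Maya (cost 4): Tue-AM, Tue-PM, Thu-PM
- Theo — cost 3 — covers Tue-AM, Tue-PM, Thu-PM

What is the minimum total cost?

Theo alone covers Tue-AM, Tue-PM, Thu-PM — every shift.
Total cost: 3.
No cover costs less than 3.

3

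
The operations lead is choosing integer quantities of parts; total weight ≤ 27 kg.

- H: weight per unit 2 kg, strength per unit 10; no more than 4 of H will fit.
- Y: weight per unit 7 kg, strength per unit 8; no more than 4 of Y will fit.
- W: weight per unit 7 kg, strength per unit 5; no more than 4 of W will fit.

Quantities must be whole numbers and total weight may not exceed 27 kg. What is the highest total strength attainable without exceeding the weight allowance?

Take 4×H and 2×Y: weight 22 ≤ 27, strength 4·10 + 2·8 = 56.
H has the best ratio (10/2) and is taken to its limit of 4; remaining capacity is filled optimally with the others.

56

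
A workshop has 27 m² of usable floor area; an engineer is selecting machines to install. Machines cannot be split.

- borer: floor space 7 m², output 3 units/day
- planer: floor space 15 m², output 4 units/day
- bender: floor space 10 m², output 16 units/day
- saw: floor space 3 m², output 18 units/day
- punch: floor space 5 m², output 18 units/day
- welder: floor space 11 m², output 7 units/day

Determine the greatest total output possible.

55

Allowing fractional choices, the relaxed optimum would be about 57.7, but machines are indivisible.
bender + saw + punch: floor space 10 + 3 + 5 = 18 ≤ 27, output 16 + 18 + 18 = 52.
borer + bender + saw + punch: floor space 7 + 10 + 3 + 5 = 25 ≤ 27, output 3 + 16 + 18 + 18 = 55.
Best is borer, bender, saw, and punch with total output 55.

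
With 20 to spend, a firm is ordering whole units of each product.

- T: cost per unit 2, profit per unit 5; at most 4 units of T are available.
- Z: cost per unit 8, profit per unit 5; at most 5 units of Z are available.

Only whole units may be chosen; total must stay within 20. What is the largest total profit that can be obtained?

This is a bounded integer knapsack.
T has the best ratio (5/2); taking only T gives at most 4×5 = 20 (stopped by the supply cap of 4).
Mixing does better — 4×T and 1×Z: cost 16 ≤ 20, profit 4·5 + 1·5 = 25.

25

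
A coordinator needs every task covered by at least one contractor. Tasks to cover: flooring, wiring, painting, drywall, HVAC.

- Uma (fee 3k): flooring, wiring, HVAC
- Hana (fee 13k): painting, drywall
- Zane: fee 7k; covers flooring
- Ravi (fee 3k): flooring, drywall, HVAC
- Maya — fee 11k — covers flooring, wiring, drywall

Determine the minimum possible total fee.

16

The greedy cost-per-new-task heuristic would pick Uma, Ravi, and Hana for 19, but a cheaper cover exists.
Choose Uma and Hana: together they cover flooring, wiring, painting, drywall, HVAC — every task.
Total fee: 3 + 13 = 16.
No cover costs less than 16.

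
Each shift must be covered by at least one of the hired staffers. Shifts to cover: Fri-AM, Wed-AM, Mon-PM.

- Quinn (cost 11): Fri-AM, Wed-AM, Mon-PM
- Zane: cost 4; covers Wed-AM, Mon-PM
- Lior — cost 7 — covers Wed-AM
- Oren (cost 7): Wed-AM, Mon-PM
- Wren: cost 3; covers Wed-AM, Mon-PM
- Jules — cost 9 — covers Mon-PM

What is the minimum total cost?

11

The greedy cost-per-new-shift heuristic would pick Wren and Quinn for 14, but a cheaper cover exists.
Quinn alone covers Fri-AM, Wed-AM, Mon-PM — every shift.
Total cost: 11.
No cover costs less than 11.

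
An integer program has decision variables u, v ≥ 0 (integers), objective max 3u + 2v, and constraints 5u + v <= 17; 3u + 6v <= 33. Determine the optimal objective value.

14

The continuous relaxation peaks at (2.56, 4.22) with value 16.11; rounding to a feasible lattice point costs some objective.
(u,v)=(2,4): 5·2+1·4=14≤17, 3·2+6·4=30≤33, objective 14.
(u,v)=(1,5): 5·1+1·5=10≤17, 3·1+6·5=33≤33, objective 13.
Maximum is 14 at (u,v)=(2,4).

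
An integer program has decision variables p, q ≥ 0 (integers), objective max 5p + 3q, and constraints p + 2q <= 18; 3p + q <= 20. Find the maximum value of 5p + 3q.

41

Relaxing integrality, the LP optimum is 42.40 at (p,q) = (4.4, 6.8), which is not an integer point.
(p,q)=(4,7): 1·4+2·7=18≤18, 3·4+1·7=19≤20, objective 41.
(p,q)=(5,5): 1·5+2·5=15≤18, 3·5+1·5=20≤20, objective 40.
(p,q)=(4,6): 1·4+2·6=16≤18, 3·4+1·6=18≤20, objective 38.
Maximum is 41 at (p,q)=(4,7).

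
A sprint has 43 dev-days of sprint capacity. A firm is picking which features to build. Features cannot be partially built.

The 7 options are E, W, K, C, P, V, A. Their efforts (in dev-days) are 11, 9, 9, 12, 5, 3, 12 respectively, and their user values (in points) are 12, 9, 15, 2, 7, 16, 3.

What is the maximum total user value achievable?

This is an integer program with binary decision variables.
E + W + K + V: effort 11 + 9 + 9 + 3 = 32 ≤ 43, user value 12 + 9 + 15 + 16 = 52.
E + W + K + P + V: effort 11 + 9 + 9 + 5 + 3 = 37 ≤ 43, user value 12 + 9 + 15 + 7 + 16 = 59.
E + K + P + V + A: effort 11 + 9 + 5 + 3 + 12 = 40 ≤ 43, user value 12 + 15 + 7 + 16 + 3 = 53.
Best is E, W, K, P, and V with total user value 59.

59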